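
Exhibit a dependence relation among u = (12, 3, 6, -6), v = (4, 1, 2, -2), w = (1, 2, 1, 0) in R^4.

u - 3v = 0

Solve the homogeneous system with u, v, w as columns by row-reducing the coefficient matrix.
A generator of the null space is (1, -3, 0).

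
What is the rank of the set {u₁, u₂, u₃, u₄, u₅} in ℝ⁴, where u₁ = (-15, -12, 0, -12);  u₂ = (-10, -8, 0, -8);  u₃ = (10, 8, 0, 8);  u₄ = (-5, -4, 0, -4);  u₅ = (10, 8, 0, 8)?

Apply Gaussian elimination to the matrix whose rows are u₁, u₂, u₃, u₄, u₅.
Reduction leaves 1 leading entry, giving rank 1.
(With 5 elements in a 4-dimensional space the rank is at most 4.)

1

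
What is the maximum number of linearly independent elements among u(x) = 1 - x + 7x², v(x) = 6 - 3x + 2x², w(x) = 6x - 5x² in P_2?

3

Pass to coordinate vectors with respect to the basis {1, x, x²}.
Form the matrix with u, v, w as columns and reduce.
There are 3 pivot columns, so rank = 3.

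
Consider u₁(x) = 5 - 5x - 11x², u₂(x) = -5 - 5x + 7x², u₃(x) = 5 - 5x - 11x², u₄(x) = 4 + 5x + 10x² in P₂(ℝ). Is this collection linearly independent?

linearly dependent

Take coordinates with respect to the standard basis {1, x, x²}.
There are 4 vectors in a 3-dimensional space, so they cannot be linearly independent.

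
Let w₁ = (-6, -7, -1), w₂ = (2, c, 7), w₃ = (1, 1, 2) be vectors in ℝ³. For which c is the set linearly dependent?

The set is linearly dependent precisely when det[w₁; w₂; w₃] = 0.
The determinant works out to 19 - 11*c.
This vanishes exactly when c = 19/11.

c = 19/11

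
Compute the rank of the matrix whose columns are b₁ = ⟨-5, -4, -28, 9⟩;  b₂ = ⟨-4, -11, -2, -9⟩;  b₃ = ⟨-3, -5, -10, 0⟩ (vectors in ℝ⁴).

2

Form the matrix with b₁, b₂, b₃ as columns and reduce.
The echelon form has 2 nonzero rows, so the rank is 2.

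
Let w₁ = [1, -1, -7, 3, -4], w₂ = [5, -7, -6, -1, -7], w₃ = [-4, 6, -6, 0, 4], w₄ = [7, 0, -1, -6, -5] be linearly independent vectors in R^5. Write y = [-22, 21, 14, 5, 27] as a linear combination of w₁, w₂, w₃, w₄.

y = -w₁ - 2w₂ + w₃ - w₄

Write y = a₁w₁ + … + a₄w₄ and equate components.
Row-reducing the augmented matrix gives the unique coefficients (a₁, …, a₄) = (-1, -2, 1, -1).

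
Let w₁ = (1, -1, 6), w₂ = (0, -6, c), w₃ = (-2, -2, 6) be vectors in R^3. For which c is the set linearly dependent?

c = 27

The vectors are dependent exactly when the determinant of the matrix with rows w₁, w₂, w₃ vanishes.
Expanding, det = 4*c - 108.
This vanishes exactly when c = 27.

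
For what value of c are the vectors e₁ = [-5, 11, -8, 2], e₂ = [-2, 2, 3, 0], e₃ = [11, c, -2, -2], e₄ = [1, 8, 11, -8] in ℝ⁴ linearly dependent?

c = -49/3

The set is linearly dependent precisely when det[e₁; e₂; e₃; e₄] = 0.
The determinant works out to -198*c - 3234.
This vanishes exactly when c = -49/3.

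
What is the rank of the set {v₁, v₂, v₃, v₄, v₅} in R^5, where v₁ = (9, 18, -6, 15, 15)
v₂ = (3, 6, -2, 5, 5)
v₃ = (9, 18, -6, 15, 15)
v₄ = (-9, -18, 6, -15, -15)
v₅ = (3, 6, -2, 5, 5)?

Row-reduce the 5×5 matrix with these as rows.
The echelon form has 1 nonzero row, so the rank is 1.

rank 1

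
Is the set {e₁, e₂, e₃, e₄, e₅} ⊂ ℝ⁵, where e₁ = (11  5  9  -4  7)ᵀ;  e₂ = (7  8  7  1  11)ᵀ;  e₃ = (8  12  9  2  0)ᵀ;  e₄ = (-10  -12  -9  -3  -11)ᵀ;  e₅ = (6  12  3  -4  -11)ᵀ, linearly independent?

linearly independent

Place the vectors as rows of a 5×5 matrix and reduce to echelon form.
The reduction yields 5 nonzero rows, so the rank is 5.
Since rank = 5 (the number of vectors), the set is linearly independent.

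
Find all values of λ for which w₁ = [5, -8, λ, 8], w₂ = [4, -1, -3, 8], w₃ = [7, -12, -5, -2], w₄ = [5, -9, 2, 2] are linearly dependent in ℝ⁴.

λ = 8

Dependence holds iff the 4×4 matrix [w₁ w₂ w₃ w₄] is singular.
The determinant works out to 1344 - 168*λ.
This vanishes exactly when λ = 8.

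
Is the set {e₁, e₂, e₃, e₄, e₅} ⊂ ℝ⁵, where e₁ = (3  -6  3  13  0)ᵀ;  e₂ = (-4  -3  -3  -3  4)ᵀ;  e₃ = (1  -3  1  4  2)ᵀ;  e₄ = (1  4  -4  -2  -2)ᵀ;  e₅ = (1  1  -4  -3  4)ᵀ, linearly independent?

Form the 5×5 matrix with these as columns; its determinant is 0.
A zero determinant means the columns are linearly dependent.
Indeed e₁ - 3e₃ - e₄ + e₅ = 0.

linearly dependent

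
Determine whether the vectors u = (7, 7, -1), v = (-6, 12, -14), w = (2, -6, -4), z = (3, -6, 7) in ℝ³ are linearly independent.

linearly dependent

There are 4 vectors in a 3-dimensional space, so they cannot be linearly independent.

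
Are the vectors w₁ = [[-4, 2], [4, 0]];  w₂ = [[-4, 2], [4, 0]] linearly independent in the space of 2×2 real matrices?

Take coordinates with respect to the standard basis {E₁₁, E₁₂, E₂₁, E₂₂}.
Row-reduce the matrix whose columns are w₁, w₂.
The reduction yields 1 nonzero row, so the rank is 1.
Since rank 1 < 2, the set is linearly dependent.

linearly dependent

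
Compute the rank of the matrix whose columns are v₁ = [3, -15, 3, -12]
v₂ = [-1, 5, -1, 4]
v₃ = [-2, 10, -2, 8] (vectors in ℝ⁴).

Form the matrix with v₁, v₂, v₃ as columns and reduce.
Reduction leaves 1 leading entry, giving rank 1.

1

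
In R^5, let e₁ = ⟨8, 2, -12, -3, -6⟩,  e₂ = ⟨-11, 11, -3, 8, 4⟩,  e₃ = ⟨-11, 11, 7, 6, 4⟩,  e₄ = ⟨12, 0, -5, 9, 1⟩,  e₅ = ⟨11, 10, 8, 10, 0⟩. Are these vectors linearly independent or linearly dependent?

The matrix [e₁|e₂|e₃|e₄|e₅] has determinant -4270.
A nonzero determinant means the columns are linearly independent.

linearly independent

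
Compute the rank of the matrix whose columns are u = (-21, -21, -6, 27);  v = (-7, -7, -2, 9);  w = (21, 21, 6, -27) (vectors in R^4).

rank 1

Apply Gaussian elimination to the matrix whose rows are u, v, w.
Exactly 1 pivot survives; hence the rank is 1.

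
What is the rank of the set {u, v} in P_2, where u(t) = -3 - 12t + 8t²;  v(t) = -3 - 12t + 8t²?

Represent each element by its coordinate vector in ℝ³.
Put the 3×2 matrix [u|v] into echelon form.
Exactly 1 pivot survives; hence the rank is 1.

1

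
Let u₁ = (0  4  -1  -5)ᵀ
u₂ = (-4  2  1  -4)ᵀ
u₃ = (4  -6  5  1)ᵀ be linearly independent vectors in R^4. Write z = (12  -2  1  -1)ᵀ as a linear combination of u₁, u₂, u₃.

z = 2u₁ - 2u₂ + u₃

Write z = α₁u₁ + … + α₃u₃ and equate components.
The system has the unique solution (α₁, α₂, α₃) = (2, -2, 1).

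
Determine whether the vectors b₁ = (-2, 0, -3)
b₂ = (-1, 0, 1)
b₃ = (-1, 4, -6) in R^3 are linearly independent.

linearly independent

Place the vectors as rows of a 3×3 matrix and reduce to echelon form.
The reduction yields 3 nonzero rows, so the rank is 3.
Since rank = 3 (the number of vectors), the set is linearly independent.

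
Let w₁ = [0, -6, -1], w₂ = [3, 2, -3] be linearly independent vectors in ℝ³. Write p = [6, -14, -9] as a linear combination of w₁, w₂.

Solve the system with w₁, w₂ as columns and p as the right-hand side.
Row-reducing the augmented matrix gives the unique coefficients (α₁, α₂) = (3, 2).

p = 3w₁ + 2w₂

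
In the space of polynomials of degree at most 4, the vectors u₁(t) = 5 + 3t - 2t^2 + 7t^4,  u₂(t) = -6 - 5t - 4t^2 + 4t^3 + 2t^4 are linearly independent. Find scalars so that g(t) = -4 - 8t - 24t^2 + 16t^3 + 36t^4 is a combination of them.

g = 4u₁ + 4u₂

Identify each element with its coordinate vector in ℝ⁵ via {1, t, …, t^4}.
Solve the system with u₁, u₂ as columns and g as the right-hand side.
Back-substitution yields (α₁, α₂) = (4, 4).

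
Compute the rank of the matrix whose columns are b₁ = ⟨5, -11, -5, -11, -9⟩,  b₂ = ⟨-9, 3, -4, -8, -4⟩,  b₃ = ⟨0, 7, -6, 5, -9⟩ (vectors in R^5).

Form the matrix with b₁, b₂, b₃ as columns and reduce.
Reduction leaves 3 leading entries, giving rank 3.

rank 3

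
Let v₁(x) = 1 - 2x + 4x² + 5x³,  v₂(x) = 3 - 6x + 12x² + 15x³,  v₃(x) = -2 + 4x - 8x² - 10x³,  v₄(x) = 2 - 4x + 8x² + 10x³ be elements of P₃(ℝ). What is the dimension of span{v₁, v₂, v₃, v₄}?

Represent each element by its coordinate vector in ℝ⁴.
Apply Gaussian elimination to the matrix whose rows are v₁, v₂, v₃, v₄.
Exactly 1 pivot survives; hence the rank is 1.

1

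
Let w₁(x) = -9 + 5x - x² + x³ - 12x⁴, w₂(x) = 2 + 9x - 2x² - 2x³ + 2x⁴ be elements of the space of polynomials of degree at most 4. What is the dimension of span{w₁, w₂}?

Pass to coordinate vectors with respect to the basis {1, x, …, x⁴}.
Row-reduce the 2×5 matrix with these as rows.
Reduction leaves 2 leading entries, giving rank 2.

2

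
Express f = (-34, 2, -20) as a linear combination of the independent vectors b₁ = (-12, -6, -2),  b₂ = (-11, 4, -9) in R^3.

f = b₁ + 2b₂

Set up the augmented matrix [b₁ | b₂ | f] and row-reduce.
Row-reducing the augmented matrix gives the unique coefficients (a₁, a₂) = (1, 2).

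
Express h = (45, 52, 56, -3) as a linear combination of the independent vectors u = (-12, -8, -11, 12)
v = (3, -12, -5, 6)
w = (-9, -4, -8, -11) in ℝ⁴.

h = -2u - 2v - 3w

Since u, v, w are independent, the coefficients expressing h are uniquely determined by a linear system.
Row-reducing the augmented matrix gives the unique coefficients (a₁, a₂, a₃) = (-2, -2, -3).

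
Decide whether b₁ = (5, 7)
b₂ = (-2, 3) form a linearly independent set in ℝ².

Row-reduce the matrix whose columns are b₁, b₂.
The reduction yields 2 nonzero rows, so the rank is 2.
Since rank = 2 (the number of vectors), the set is linearly independent.

linearly independent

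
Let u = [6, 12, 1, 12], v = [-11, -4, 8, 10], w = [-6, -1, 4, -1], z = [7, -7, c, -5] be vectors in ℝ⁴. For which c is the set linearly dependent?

Place the vectors as rows of a 4×4 matrix; dependence ⇔ determinant zero.
The determinant works out to 924*c + 7524.
This vanishes exactly when c = -57/7.

c = -57/7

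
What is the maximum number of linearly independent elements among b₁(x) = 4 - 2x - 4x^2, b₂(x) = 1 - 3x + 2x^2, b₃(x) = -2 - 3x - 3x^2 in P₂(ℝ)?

3

Use coordinates relative to {1, x, x^2}.
Apply Gaussian elimination to the matrix whose rows are b₁, b₂, b₃.
The echelon form has 3 nonzero rows, so the rank is 3.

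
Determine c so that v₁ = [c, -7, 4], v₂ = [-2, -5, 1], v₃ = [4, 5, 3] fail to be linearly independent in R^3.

c = -3/2

The vectors are dependent exactly when the determinant of the matrix with rows v₁, v₂, v₃ vanishes.
Expanding, det = -20*c - 30.
Solving -20*c - 30 = 0 yields c = -3/2.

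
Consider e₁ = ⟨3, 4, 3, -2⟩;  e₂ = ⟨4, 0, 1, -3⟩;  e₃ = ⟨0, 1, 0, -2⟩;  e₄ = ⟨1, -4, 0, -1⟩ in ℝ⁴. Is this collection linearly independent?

linearly independent

Row-reduce the matrix whose columns are e₁, e₂, e₃, e₄.
The reduction yields 4 nonzero rows, so the rank is 4.
Since rank = 4 (the number of vectors), the set is linearly independent.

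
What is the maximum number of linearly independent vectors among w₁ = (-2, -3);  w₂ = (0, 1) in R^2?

Form the matrix with w₁, w₂ as columns and reduce.
The echelon form has 2 nonzero rows, so the rank is 2.

2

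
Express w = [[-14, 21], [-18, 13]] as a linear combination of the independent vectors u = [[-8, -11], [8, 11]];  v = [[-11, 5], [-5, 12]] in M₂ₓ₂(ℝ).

Take coordinate vectors relative to {E₁₁, E₁₂, E₂₁, E₂₂}.
Since u, v are independent, the coefficients expressing w are uniquely determined by a linear system.
Back-substitution yields (c₁, c₂) = (-1, 2).

w = -u + 2v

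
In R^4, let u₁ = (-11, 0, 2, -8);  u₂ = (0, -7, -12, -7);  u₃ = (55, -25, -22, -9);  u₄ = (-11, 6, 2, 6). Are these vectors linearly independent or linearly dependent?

Form the 4×4 matrix with these as columns; its determinant is 0.
A zero determinant means the columns are linearly dependent.

linearly dependent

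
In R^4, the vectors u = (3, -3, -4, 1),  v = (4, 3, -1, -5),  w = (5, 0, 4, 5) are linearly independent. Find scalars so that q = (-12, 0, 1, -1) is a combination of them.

Write q = α₁u + … + α₃w and equate components.
Back-substitution yields (α₁, α₂, α₃) = (-1, -1, -1).

q = -u - v - w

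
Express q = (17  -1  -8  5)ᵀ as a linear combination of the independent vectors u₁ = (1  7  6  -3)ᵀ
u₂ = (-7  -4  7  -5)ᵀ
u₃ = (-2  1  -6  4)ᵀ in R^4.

q = -u₁ - 2u₂ - 2u₃

Since u₁, u₂, u₃ are independent, the coefficients expressing q are uniquely determined by a linear system.
Back-substitution yields (a₁, a₂, a₃) = (-1, -2, -2).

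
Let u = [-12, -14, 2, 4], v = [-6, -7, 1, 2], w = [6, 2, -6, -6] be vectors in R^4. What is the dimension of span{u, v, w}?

dim = 2

Apply Gaussian elimination to the matrix whose rows are u, v, w.
Reduction leaves 2 leading entries, giving rank 2.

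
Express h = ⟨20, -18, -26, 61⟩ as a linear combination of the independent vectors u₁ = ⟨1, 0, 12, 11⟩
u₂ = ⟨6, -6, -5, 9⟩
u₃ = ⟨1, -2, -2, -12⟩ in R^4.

Solve the system with u₁, u₂, u₃ as columns and h as the right-hand side.
Row-reducing the augmented matrix gives the unique coefficients (a₁, a₂, a₃) = (-1, 4, -3).

h = -u₁ + 4u₂ - 3u₃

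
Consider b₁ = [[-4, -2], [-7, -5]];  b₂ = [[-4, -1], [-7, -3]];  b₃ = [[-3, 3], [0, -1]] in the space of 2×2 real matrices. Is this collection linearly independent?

linearly independent

Take coordinates with respect to the standard basis {E₁₁, E₁₂, E₂₁, E₂₂}.
Row-reduce the matrix whose columns are b₁, b₂, b₃.
The reduction yields 3 nonzero rows, so the rank is 3.
Since rank = 3 (the number of vectors), the set is linearly independent.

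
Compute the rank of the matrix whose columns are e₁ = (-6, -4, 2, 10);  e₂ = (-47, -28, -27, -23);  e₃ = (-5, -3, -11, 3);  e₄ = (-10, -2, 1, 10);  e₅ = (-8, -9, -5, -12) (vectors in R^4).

rank 4

Row-reduce the 5×4 matrix with these as rows.
Reduction leaves 4 leading entries, giving rank 4.
(With 5 elements in a 4-dimensional space the rank is at most 4.)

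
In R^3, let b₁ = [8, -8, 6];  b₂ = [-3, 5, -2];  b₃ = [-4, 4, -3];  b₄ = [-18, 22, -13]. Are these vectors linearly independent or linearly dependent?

There are 4 vectors in a 3-dimensional space, so they cannot be linearly independent.

linearly dependent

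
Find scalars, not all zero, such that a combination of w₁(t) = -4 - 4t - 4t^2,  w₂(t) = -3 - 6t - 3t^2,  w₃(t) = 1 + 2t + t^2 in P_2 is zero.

Write each element as a vector in ℝ³ using {1, t, t^2}.
Set up α₁w₁ + … + α₃w₃ = 0 and solve the homogeneous system.
The free variable yields coefficients (0, 1, 3) (any nonzero multiple also works).

w₂ + 3w₃ = 0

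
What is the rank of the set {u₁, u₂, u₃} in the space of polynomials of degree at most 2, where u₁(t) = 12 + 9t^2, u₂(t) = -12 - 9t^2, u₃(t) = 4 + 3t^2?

rank 1

Pass to coordinate vectors with respect to the basis {1, t, t^2}.
Row-reduce the 3×3 matrix with these as rows.
Reduction leaves 1 leading entry, giving rank 1.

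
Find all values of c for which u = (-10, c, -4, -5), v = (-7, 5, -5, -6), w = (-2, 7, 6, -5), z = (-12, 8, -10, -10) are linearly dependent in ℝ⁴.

c = 7/3

Place the vectors as rows of a 4×4 matrix; dependence ⇔ determinant zero.
Expanding, det = 42 - 18*c.
This vanishes exactly when c = 7/3.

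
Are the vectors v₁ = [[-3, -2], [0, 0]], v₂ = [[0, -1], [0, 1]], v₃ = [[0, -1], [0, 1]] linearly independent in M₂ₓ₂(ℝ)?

Take coordinates with respect to the standard basis {E₁₁, E₁₂, E₂₁, E₂₂}.
Two of the vectors are equal, giving an immediate dependence.

linearly dependent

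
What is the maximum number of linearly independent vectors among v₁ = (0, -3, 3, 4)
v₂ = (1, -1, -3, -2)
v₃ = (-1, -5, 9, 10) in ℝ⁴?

Row-reduce the 3×4 matrix with these as rows.
The echelon form has 2 nonzero rows, so the rank is 2.

2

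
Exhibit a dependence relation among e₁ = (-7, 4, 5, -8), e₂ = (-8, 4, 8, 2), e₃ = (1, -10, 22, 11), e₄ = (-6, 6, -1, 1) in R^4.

Solve the homogeneous system with e₁, e₂, e₃, e₄ as columns by row-reducing the coefficient matrix.
One solution (up to scaling) is (1, -3, 1, 3).

e₁ - 3e₂ + e₃ + 3e₄ = 0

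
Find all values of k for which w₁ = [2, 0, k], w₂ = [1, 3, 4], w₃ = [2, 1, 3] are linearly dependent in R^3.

The vectors are dependent exactly when the determinant of the matrix with rows w₁, w₂, w₃ vanishes.
The determinant works out to 10 - 5*k.
Setting this to zero gives k = 2.

k = 2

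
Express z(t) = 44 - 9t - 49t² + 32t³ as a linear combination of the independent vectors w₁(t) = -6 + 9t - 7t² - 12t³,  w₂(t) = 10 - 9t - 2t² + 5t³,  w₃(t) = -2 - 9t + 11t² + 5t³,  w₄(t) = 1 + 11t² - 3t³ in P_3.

z = -3w₁ + 2w₂ - 4w₃ - 2w₄

Work in coordinates with respect to the standard basis {1, t, …, t³}.
Set up the augmented matrix [w₁ | w₂ | w₃ | w₄ | z] and row-reduce.
Row-reducing the augmented matrix gives the unique coefficients (a₁, …, a₄) = (-3, 2, -4, -2).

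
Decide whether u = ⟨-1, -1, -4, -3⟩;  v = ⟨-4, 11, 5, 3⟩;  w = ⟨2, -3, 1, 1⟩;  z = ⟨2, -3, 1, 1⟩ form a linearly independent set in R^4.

linearly dependent

Two of the vectors are equal, giving an immediate dependence.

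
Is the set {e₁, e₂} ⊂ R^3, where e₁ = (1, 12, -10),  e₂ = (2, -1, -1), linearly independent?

linearly independent

Place the vectors as rows of a 2×3 matrix and reduce to echelon form.
The reduction yields 2 nonzero rows, so the rank is 2.
Since rank = 2 (the number of vectors), the set is linearly independent.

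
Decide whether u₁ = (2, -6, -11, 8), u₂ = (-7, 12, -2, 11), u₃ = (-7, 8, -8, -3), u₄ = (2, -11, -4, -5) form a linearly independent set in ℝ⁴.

Form the 4×4 matrix with these as columns; its determinant is -9150.
A nonzero determinant means the columns are linearly independent.

linearly independent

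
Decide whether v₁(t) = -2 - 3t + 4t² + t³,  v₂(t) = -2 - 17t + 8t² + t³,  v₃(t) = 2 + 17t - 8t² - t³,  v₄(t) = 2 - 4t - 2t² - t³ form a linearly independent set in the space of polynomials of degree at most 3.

linearly dependent

Take coordinates with respect to the standard basis {1, t, …, t³}.
The matrix [v₁|v₂|v₃|v₄] has determinant 0.
A zero determinant means the columns are linearly dependent.
Indeed v₂ + v₃ = 0.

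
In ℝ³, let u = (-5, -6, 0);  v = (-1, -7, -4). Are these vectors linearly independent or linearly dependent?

Place the vectors as rows of a 2×3 matrix and reduce to echelon form.
The reduction yields 2 nonzero rows, so the rank is 2.
Since rank = 2 (the number of vectors), the set is linearly independent.

linearly independent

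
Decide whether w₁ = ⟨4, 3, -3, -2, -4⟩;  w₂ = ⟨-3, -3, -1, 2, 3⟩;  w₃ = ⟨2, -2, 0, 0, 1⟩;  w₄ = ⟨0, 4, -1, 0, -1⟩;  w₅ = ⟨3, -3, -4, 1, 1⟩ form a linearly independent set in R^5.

Row-reduce the matrix whose columns are w₁, w₂, w₃, w₄, w₅.
The reduction yields 5 nonzero rows, so the rank is 5.
Since rank = 5 (the number of vectors), the set is linearly independent.

linearly independent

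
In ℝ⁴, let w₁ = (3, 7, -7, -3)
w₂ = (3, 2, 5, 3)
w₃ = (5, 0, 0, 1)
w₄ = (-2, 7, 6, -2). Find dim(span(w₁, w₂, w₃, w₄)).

Apply Gaussian elimination to the matrix whose rows are w₁, w₂, w₃, w₄.
Exactly 4 pivots survive; hence the rank is 4.

dim = 4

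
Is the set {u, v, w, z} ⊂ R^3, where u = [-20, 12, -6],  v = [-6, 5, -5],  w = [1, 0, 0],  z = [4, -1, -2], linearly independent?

There are 4 vectors in a 3-dimensional space, so they cannot be linearly independent.

linearly dependent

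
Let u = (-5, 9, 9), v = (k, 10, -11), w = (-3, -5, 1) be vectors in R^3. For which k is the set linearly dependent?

Dependence holds iff the 3×3 matrix [u v w] is singular.
Expanding, det = 792 - 54*k.
Setting this to zero gives k = 44/3.

k = 44/3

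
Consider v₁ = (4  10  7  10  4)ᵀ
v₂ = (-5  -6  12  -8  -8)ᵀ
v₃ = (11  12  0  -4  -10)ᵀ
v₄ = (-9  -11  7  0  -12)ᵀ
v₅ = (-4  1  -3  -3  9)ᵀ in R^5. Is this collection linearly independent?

Form the 5×5 matrix with these as columns; its determinant is -227250.
A nonzero determinant means the columns are linearly independent.

linearly independent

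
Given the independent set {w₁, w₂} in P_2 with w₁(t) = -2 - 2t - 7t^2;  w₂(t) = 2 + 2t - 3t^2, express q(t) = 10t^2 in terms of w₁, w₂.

q = -w₁ - w₂

Take coordinate vectors relative to {1, t, t^2}.
Since w₁, w₂ are independent, the coefficients expressing q are uniquely determined by a linear system.
Row-reducing the augmented matrix gives the unique coefficients (α₁, α₂) = (-1, -1).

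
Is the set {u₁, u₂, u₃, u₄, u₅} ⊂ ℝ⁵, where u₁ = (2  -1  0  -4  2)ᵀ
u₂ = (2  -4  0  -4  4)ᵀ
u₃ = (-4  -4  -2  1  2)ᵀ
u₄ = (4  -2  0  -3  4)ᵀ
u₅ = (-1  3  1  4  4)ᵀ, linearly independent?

Form the 5×5 matrix with these as columns; its determinant is 460.
A nonzero determinant means the columns are linearly independent.

linearly independent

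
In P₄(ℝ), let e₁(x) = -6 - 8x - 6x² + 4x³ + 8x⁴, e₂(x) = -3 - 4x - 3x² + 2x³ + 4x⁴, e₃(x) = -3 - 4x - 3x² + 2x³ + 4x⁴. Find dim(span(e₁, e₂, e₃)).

Represent each element by its coordinate vector in ℝ⁵.
Form the matrix with e₁, e₂, e₃ as columns and reduce.
The echelon form has 1 nonzero row, so the rank is 1.

dim = 1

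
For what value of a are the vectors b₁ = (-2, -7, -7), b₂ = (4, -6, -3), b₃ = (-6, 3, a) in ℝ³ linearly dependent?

Dependence holds iff the 3×3 matrix [b₁ b₂ b₃] is singular.
Cofactor expansion gives det = 40*a + 24.
Solving 40*a + 24 = 0 yields a = -3/5.

a = -3/5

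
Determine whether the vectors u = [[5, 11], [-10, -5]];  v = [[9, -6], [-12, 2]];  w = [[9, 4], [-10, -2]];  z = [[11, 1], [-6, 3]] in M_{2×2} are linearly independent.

Write each element as a coordinate vector in ℝ⁴ using {E₁₁, E₁₂, E₂₁, E₂₂}.
Row-reduce the matrix whose columns are u, v, w, z.
The reduction yields 4 nonzero rows, so the rank is 4.
Since rank = 4 (the number of vectors), the set is linearly independent.

linearly independent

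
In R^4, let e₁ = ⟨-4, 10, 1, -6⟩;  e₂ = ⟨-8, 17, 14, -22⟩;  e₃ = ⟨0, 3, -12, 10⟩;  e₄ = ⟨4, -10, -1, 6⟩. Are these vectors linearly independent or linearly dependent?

linearly dependent

Row-reduce the matrix whose columns are e₁, e₂, e₃, e₄.
The reduction yields 2 nonzero rows, so the rank is 2.
Since rank 2 < 4, the set is linearly dependent.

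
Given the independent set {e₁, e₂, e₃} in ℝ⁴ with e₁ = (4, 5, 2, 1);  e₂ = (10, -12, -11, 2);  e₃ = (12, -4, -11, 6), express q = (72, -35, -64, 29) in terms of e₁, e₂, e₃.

q = e₁ + 2e₂ + 4e₃

Set up the augmented matrix [e₁ | e₂ | e₃ | q] and row-reduce.
Back-substitution yields (c₁, c₂, c₃) = (1, 2, 4).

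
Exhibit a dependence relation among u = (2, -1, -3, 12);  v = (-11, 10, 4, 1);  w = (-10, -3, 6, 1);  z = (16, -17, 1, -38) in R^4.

Solve the homogeneous system with u, v, w, z as columns by row-reducing the coefficient matrix.
The free variable yields coefficients (3, 2, 0, 1) (any nonzero multiple also works).

3u + 2v + z = 0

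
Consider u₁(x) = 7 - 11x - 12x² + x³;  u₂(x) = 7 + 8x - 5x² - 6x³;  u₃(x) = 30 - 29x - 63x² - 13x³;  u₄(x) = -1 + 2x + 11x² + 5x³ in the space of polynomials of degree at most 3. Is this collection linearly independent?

Write each element as a coordinate vector in ℝ⁴ using {1, x, …, x³}.
Form the 4×4 matrix with these as columns; its determinant is 0.
A zero determinant means the columns are linearly dependent.
Indeed 3u₁ + u₂ - u₃ - 2u₄ = 0.

linearly dependent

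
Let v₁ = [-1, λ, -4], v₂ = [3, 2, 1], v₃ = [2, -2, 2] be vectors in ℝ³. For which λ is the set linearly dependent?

The vectors are dependent exactly when the determinant of the matrix with rows v₁, v₂, v₃ vanishes.
The determinant works out to 34 - 4*λ.
Setting this to zero gives λ = 17/2.

λ = 17/2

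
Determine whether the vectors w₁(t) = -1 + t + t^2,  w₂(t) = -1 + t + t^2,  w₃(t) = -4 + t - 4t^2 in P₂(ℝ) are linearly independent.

Take coordinates with respect to the standard basis {1, t, t^2}.
Place the vectors as rows of a 3×3 matrix and reduce to echelon form.
The reduction yields 2 nonzero rows, so the rank is 2.
Since rank 2 < 3, the set is linearly dependent.
Indeed w₁ - w₂ = 0.

linearly dependent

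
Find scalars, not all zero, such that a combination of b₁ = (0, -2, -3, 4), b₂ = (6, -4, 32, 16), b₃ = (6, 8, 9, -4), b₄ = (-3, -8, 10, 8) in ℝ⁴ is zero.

Row-reduce the matrix with b₁, b₂, b₃, b₄ as columns; the null space gives the coefficients.
A generator of the null space is (2, -1, 2, 2).

2b₁ - b₂ + 2b₃ + 2b₄ = 0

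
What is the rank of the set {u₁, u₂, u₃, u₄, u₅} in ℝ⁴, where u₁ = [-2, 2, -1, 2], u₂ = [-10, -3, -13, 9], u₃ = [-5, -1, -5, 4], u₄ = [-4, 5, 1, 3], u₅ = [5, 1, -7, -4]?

rank 4

Apply Gaussian elimination to the matrix whose rows are u₁, u₂, u₃, u₄, u₅.
There are 4 pivot columns, so rank = 4.
(With 5 elements in a 4-dimensional space the rank is at most 4.)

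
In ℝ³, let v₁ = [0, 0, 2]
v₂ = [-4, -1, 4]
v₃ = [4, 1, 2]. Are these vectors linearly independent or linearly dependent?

The matrix [v₁|v₂|v₃] has determinant 0.
A zero determinant means the columns are linearly dependent.

linearly dependent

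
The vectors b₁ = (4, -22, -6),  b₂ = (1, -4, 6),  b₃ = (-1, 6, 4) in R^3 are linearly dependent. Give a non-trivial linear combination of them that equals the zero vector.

b₁ - b₂ + 3b₃ = 0

Solve the homogeneous system with b₁, b₂, b₃ as columns by row-reducing the coefficient matrix.
One solution (up to scaling) is (1, -1, 3).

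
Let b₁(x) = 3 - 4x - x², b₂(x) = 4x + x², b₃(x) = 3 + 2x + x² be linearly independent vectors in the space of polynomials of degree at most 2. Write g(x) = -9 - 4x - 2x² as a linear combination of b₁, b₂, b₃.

Work in coordinates with respect to the standard basis {1, x, x²}.
Write g = α₁b₁ + … + α₃b₃ and equate components.
Back-substitution yields (α₁, α₂, α₃) = (-1, -1, -2).

g = -b₁ - b₂ - 2b₃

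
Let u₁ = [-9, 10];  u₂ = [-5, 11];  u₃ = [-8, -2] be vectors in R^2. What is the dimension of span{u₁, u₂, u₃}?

2

Put the 2×3 matrix [u₁|u₂|u₃] into echelon form.
There are 2 pivot columns, so rank = 2.
(With 3 elements in a 2-dimensional space the rank is at most 2.)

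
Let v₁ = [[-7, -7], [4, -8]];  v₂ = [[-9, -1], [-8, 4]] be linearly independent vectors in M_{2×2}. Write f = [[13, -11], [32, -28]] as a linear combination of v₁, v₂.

f = 2v₁ - 3v₂

Work in coordinates with respect to the standard basis {E₁₁, E₁₂, E₂₁, E₂₂}.
Set up the augmented matrix [v₁ | v₂ | f] and row-reduce.
The system has the unique solution (a₁, a₂) = (2, -3).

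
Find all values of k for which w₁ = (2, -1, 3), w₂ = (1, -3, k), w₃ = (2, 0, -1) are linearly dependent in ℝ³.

k = 23/2

The vectors are dependent exactly when the determinant of the matrix with rows w₁, w₂, w₃ vanishes.
Cofactor expansion gives det = 23 - 2*k.
Setting this to zero gives k = 23/2.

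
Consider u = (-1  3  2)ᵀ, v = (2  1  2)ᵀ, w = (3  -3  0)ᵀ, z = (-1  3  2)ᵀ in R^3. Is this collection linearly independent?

linearly dependent

There are 4 vectors in a 3-dimensional space, so they cannot be linearly independent.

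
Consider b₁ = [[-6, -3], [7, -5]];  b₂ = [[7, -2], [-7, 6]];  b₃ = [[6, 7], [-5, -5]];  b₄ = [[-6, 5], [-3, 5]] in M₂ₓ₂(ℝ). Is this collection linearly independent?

linearly independent

Take coordinates with respect to the standard basis {E₁₁, E₁₂, E₂₁, E₂₂}.
Row-reduce the matrix whose columns are b₁, b₂, b₃, b₄.
The reduction yields 4 nonzero rows, so the rank is 4.
Since rank = 4 (the number of vectors), the set is linearly independent.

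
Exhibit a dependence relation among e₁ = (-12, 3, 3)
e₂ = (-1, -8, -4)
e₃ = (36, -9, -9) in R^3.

Write the vectors as columns of a matrix and find a nonzero vector in its null space.
The free variable yields coefficients (3, 0, 1) (any nonzero multiple also works).

3e₁ + e₃ = 0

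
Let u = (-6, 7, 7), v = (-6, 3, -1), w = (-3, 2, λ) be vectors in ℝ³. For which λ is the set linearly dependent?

λ = 1/2

The vectors are dependent exactly when the determinant of the matrix with rows u, v, w vanishes.
Expanding, det = 24*λ - 12.
This vanishes exactly when λ = 1/2.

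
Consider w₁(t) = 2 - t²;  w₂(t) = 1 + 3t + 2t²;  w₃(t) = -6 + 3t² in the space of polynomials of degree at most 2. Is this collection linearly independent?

linearly dependent

Take coordinates with respect to the standard basis {1, t, t²}.
One vector is a scalar multiple of another, so the set is dependent.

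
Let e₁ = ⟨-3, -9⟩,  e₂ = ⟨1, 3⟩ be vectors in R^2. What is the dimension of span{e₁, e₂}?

Form the matrix with e₁, e₂ as columns and reduce.
Reduction leaves 1 leading entry, giving rank 1.

1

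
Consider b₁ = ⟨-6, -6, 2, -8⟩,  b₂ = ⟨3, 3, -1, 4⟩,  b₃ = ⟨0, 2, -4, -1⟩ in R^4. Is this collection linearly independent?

One vector is a scalar multiple of another, so the set is dependent.

linearly dependent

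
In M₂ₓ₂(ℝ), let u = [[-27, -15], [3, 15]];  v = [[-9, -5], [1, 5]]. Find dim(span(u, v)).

dim = 1

Pass to coordinate vectors with respect to the basis {E₁₁, E₁₂, E₂₁, E₂₂}.
Apply Gaussian elimination to the matrix whose rows are u, v.
Reduction leaves 1 leading entry, giving rank 1.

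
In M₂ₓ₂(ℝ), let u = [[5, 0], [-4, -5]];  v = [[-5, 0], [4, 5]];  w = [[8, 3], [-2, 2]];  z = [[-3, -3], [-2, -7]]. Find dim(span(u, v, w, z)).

dim = 2

Represent each element by its coordinate vector in ℝ⁴.
Row-reduce the 4×4 matrix with these as rows.
There are 2 pivot columns, so rank = 2.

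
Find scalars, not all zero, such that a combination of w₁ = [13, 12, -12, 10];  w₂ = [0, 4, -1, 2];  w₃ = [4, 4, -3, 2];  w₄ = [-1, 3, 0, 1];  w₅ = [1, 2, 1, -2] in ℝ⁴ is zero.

w₁ - 2w₂ - 3w₃ + 2w₄ + w₅ = 0

Write the vectors as columns of a matrix and find a nonzero vector in its null space.
The free variable yields coefficients (1, -2, -3, 2, 1) (any nonzero multiple also works).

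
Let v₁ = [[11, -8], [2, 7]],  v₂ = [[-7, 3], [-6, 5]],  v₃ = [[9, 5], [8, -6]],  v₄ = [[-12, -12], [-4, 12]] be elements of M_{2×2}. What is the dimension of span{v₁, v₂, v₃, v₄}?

4

Represent each element by its coordinate vector in ℝ⁴.
Row-reduce the 4×4 matrix with these as rows.
Reduction leaves 4 leading entries, giving rank 4.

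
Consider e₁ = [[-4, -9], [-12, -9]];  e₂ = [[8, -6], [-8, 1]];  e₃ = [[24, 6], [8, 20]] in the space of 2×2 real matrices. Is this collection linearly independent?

Write each element as a coordinate vector in ℝ⁴ using {E₁₁, E₁₂, E₂₁, E₂₂}.
Row-reduce the matrix whose columns are e₁, e₂, e₃.
The reduction yields 2 nonzero rows, so the rank is 2.
Since rank 2 < 3, the set is linearly dependent.

linearly dependent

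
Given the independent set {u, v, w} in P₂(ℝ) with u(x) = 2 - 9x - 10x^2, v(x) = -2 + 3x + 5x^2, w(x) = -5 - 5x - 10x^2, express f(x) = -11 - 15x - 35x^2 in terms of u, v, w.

Work in coordinates with respect to the standard basis {1, x, x^2}.
Since u, v, w are independent, the coefficients expressing f are uniquely determined by a linear system.
The system has the unique solution (α₁, α₂, α₃) = (-1, -3, 3).

f = -u - 3v + 3w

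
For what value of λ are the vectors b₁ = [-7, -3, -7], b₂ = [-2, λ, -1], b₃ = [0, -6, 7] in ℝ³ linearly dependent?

Dependence holds iff the 3×3 matrix [b₁ b₂ b₃] is singular.
Expanding, det = -49*λ - 84.
This vanishes exactly when λ = -12/7.

λ = -12/7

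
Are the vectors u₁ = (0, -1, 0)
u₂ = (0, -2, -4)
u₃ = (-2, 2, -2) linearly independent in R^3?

linearly independent

Place the vectors as rows of a 3×3 matrix and reduce to echelon form.
The reduction yields 3 nonzero rows, so the rank is 3.
Since rank = 3 (the number of vectors), the set is linearly independent.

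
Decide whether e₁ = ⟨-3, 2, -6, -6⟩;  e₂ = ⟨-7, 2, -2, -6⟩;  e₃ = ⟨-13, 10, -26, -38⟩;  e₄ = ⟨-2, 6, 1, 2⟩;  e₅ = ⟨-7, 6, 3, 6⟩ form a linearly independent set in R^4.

linearly dependent

There are 5 vectors in a 4-dimensional space, so they cannot be linearly independent.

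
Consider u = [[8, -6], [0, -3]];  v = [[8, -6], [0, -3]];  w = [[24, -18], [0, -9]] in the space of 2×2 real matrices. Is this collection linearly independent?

linearly dependent

Take coordinates with respect to the standard basis {E₁₁, E₁₂, E₂₁, E₂₂}.
Place the vectors as rows of a 3×4 matrix and reduce to echelon form.
The reduction yields 1 nonzero row, so the rank is 1.
Since rank 1 < 3, the set is linearly dependent.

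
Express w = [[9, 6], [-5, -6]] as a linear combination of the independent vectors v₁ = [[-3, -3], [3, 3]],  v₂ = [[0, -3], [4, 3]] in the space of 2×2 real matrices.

w = -3v₁ + v₂

Work in coordinates with respect to the standard basis {E₁₁, E₁₂, E₂₁, E₂₂}.
Write w = a₁v₁ + a₂v₂ and equate components.
The system has the unique solution (a₁, a₂) = (-3, 1).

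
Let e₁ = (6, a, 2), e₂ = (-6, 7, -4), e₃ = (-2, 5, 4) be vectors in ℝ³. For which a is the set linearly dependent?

a = -8

The set is linearly dependent precisely when det[e₁; e₂; e₃] = 0.
Cofactor expansion gives det = 32*a + 256.
This vanishes exactly when a = -8.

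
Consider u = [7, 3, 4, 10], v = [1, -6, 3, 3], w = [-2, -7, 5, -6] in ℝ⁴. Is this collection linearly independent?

Row-reduce the matrix whose columns are u, v, w.
The reduction yields 3 nonzero rows, so the rank is 3.
Since rank = 3 (the number of vectors), the set is linearly independent.

linearly independent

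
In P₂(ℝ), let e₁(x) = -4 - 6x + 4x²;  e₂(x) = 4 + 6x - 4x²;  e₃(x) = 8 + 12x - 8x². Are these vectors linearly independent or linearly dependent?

Write each element as a coordinate vector in ℝ³ using {1, x, x²}.
One vector is a scalar multiple of another, so the set is dependent.

linearly dependent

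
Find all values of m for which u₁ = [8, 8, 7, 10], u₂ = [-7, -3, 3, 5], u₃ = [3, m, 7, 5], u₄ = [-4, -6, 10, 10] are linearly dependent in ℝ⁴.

m = -3

The set is linearly dependent precisely when det[u₁; u₂; u₃; u₄] = 0.
The determinant works out to 390*m + 1170.
Solving 390*m + 1170 = 0 yields m = -3.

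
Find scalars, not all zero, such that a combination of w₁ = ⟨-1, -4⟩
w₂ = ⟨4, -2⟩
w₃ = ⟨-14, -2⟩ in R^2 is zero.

2w₁ - 3w₂ - w₃ = 0

Solve the homogeneous system with w₁, w₂, w₃ as columns by row-reducing the coefficient matrix.
The free variable yields coefficients (2, -3, -1) (any nonzero multiple also works).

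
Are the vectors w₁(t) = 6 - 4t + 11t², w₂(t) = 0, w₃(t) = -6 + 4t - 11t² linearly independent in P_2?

Take coordinates with respect to the standard basis {1, t, t²}.
One of the vectors is the zero vector, so the set is linearly dependent.

linearly dependent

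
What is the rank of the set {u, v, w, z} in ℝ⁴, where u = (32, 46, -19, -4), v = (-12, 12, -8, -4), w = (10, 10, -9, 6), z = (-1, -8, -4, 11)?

Form the matrix with u, v, w, z as columns and reduce.
Exactly 3 pivots survive; hence the rank is 3.

rank 3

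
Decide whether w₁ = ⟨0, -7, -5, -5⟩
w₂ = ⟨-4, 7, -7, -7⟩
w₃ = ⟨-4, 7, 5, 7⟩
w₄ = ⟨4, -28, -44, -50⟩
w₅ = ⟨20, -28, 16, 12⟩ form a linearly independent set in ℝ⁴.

linearly dependent

There are 5 vectors in a 4-dimensional space, so they cannot be linearly independent.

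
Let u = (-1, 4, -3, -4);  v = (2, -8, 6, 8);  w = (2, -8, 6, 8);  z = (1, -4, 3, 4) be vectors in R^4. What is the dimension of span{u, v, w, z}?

Form the matrix with u, v, w, z as columns and reduce.
Exactly 1 pivot survives; hence the rank is 1.

1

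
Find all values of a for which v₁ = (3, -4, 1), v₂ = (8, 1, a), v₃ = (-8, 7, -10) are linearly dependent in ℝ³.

Dependence holds iff the 3×3 matrix [v₁ v₂ v₃] is singular.
The determinant works out to 11*a - 286.
Solving 11*a - 286 = 0 yields a = 26.

a = 26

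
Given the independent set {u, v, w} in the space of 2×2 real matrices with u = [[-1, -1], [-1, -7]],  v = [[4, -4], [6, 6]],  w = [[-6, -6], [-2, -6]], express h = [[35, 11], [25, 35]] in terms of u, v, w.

Identify each element with its coordinate vector in ℝ⁴ via {E₁₁, E₁₂, E₂₁, E₂₂}.
Write h = c₁u + … + c₃w and equate components.
Row-reducing the augmented matrix gives the unique coefficients (c₁, c₂, c₃) = (1, 3, -4).

h = u + 3v - 4w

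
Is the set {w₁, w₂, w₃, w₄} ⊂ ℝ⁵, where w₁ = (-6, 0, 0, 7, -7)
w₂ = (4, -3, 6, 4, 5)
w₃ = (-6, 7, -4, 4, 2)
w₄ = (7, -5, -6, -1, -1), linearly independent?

Row-reduce the matrix whose columns are w₁, w₂, w₃, w₄.
The reduction yields 4 nonzero rows, so the rank is 4.
Since rank = 4 (the number of vectors), the set is linearly independent.

linearly independent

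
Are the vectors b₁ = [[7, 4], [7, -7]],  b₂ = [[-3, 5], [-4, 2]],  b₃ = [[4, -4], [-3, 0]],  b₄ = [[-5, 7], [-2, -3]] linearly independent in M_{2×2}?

linearly independent

Take coordinates with respect to the standard basis {E₁₁, E₁₂, E₂₁, E₂₂}.
Place the vectors as rows of a 4×4 matrix and reduce to echelon form.
The reduction yields 4 nonzero rows, so the rank is 4.
Since rank = 4 (the number of vectors), the set is linearly independent.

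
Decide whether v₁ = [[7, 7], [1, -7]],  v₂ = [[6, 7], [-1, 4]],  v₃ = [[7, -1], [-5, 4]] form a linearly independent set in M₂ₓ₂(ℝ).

Write each element as a coordinate vector in ℝ⁴ using {E₁₁, E₁₂, E₂₁, E₂₂}.
Row-reduce the matrix whose columns are v₁, v₂, v₃.
The reduction yields 3 nonzero rows, so the rank is 3.
Since rank = 3 (the number of vectors), the set is linearly independent.

linearly independent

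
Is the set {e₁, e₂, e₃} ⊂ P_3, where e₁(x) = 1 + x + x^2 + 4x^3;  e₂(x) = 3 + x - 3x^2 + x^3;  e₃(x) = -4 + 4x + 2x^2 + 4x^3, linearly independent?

linearly independent

Write each element as a coordinate vector in ℝ⁴ using {1, x, …, x^3}.
Row-reduce the matrix whose columns are e₁, e₂, e₃.
The reduction yields 3 nonzero rows, so the rank is 3.
Since rank = 3 (the number of vectors), the set is linearly independent.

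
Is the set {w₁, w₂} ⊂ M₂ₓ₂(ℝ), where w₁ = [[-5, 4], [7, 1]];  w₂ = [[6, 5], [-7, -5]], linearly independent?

Take coordinates with respect to the standard basis {E₁₁, E₁₂, E₂₁, E₂₂}.
Row-reduce the matrix whose columns are w₁, w₂.
The reduction yields 2 nonzero rows, so the rank is 2.
Since rank = 2 (the number of vectors), the set is linearly independent.

linearly independent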